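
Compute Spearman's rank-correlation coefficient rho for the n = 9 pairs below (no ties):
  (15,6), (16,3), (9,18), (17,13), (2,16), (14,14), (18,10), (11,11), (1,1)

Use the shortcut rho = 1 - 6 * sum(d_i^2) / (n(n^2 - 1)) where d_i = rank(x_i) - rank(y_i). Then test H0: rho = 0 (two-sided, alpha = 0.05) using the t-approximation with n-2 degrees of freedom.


Step 1: Rank x and y separately (midranks; no ties here).
rank(x): 15->6, 16->7, 9->3, 17->8, 2->2, 14->5, 18->9, 11->4, 1->1
rank(y): 6->3, 3->2, 18->9, 13->6, 16->8, 14->7, 10->4, 11->5, 1->1
Step 2: d_i = R_x(i) - R_y(i); compute d_i^2.
  (6-3)^2=9, (7-2)^2=25, (3-9)^2=36, (8-6)^2=4, (2-8)^2=36, (5-7)^2=4, (9-4)^2=25, (4-5)^2=1, (1-1)^2=0
sum(d^2) = 140.
Step 3: rho = 1 - 6*140 / (9*(9^2 - 1)) = 1 - 840/720 = -0.166667.
Step 4: Under H0, t = rho * sqrt((n-2)/(1-rho^2)) = -0.4472 ~ t(7).
Step 5: Two-sided p-value from the t-distribution with 7 df = 0.668231.
Step 6: alpha = 0.05. fail to reject H0.

rho = -0.1667, p = 0.668231, fail to reject H0 at alpha = 0.05.


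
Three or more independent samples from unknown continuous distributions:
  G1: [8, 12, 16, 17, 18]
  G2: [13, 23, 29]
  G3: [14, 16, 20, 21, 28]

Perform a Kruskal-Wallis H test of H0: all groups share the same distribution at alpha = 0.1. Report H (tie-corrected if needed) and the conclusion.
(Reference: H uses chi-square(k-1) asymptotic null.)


Step 1: Combine all N = 13 observations and assign midranks.
sorted (value, group, rank): (8,G1,1), (12,G1,2), (13,G2,3), (14,G3,4), (16,G1,5.5), (16,G3,5.5), (17,G1,7), (18,G1,8), (20,G3,9), (21,G3,10), (23,G2,11), (28,G3,12), (29,G2,13)
Step 2: Sum ranks within each group.
R_1 = 23.5 (n_1 = 5)
R_2 = 27 (n_2 = 3)
R_3 = 40.5 (n_3 = 5)
Step 3: H = 12/(N(N+1)) * sum(R_i^2/n_i) - 3(N+1)
     = 12/(13*14) * (23.5^2/5 + 27^2/3 + 40.5^2/5) - 3*14
     = 0.065934 * 681.5 - 42
     = 2.934066.
Step 4: Ties present; correction factor C = 1 - 6/(13^3 - 13) = 0.997253. Corrected H = 2.934066 / 0.997253 = 2.942149.
Step 5: Under H0, H ~ chi^2(2); p-value = 0.229679.
Step 6: alpha = 0.1. fail to reject H0.

H = 2.9421, df = 2, p = 0.229679, fail to reject H0.


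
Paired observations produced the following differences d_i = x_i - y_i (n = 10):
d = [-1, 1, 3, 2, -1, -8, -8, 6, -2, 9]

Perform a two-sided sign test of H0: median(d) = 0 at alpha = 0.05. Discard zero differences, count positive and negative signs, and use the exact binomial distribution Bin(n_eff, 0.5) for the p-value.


Step 1: Discard zero differences. Original n = 10; n_eff = number of nonzero differences = 10.
Nonzero differences (with sign): -1, +1, +3, +2, -1, -8, -8, +6, -2, +9
Step 2: Count signs: positive = 5, negative = 5.
Step 3: Under H0: P(positive) = 0.5, so the number of positives S ~ Bin(10, 0.5).
Step 4: Two-sided exact p-value = sum of Bin(10,0.5) probabilities at or below the observed probability = 1.000000.
Step 5: alpha = 0.05. fail to reject H0.

n_eff = 10, pos = 5, neg = 5, p = 1.000000, fail to reject H0.


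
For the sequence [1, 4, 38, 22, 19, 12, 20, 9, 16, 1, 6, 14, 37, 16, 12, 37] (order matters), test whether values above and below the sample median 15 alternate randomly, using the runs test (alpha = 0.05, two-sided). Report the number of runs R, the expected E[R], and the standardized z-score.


Step 1: Compute median = 15; label A = above, B = below.
Labels in order: BBAAABABABBBAABA  (n_A = 8, n_B = 8)
Step 2: Count runs R = 10.
Step 3: Under H0 (random ordering), E[R] = 2*n_A*n_B/(n_A+n_B) + 1 = 2*8*8/16 + 1 = 9.0000.
        Var[R] = 2*n_A*n_B*(2*n_A*n_B - n_A - n_B) / ((n_A+n_B)^2 * (n_A+n_B-1)) = 14336/3840 = 3.7333.
        SD[R] = 1.9322.
Step 4: Continuity-corrected z = (R - 0.5 - E[R]) / SD[R] = (10 - 0.5 - 9.0000) / 1.9322 = 0.2588.
Step 5: Two-sided p-value via normal approximation = 2*(1 - Phi(|z|)) = 0.795809.
Step 6: alpha = 0.05. fail to reject H0.

R = 10, z = 0.2588, p = 0.795809, fail to reject H0.


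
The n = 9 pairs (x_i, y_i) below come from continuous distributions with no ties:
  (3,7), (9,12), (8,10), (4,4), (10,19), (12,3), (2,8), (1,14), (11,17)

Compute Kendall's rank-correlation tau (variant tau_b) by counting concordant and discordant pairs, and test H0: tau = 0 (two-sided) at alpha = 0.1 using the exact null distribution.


Step 1: Enumerate the 36 unordered pairs (i,j) with i<j and classify each by sign(x_j-x_i) * sign(y_j-y_i).
  (1,2):dx=+6,dy=+5->C; (1,3):dx=+5,dy=+3->C; (1,4):dx=+1,dy=-3->D; (1,5):dx=+7,dy=+12->C
  (1,6):dx=+9,dy=-4->D; (1,7):dx=-1,dy=+1->D; (1,8):dx=-2,dy=+7->D; (1,9):dx=+8,dy=+10->C
  (2,3):dx=-1,dy=-2->C; (2,4):dx=-5,dy=-8->C; (2,5):dx=+1,dy=+7->C; (2,6):dx=+3,dy=-9->D
  (2,7):dx=-7,dy=-4->C; (2,8):dx=-8,dy=+2->D; (2,9):dx=+2,dy=+5->C; (3,4):dx=-4,dy=-6->C
  (3,5):dx=+2,dy=+9->C; (3,6):dx=+4,dy=-7->D; (3,7):dx=-6,dy=-2->C; (3,8):dx=-7,dy=+4->D
  (3,9):dx=+3,dy=+7->C; (4,5):dx=+6,dy=+15->C; (4,6):dx=+8,dy=-1->D; (4,7):dx=-2,dy=+4->D
  (4,8):dx=-3,dy=+10->D; (4,9):dx=+7,dy=+13->C; (5,6):dx=+2,dy=-16->D; (5,7):dx=-8,dy=-11->C
  (5,8):dx=-9,dy=-5->C; (5,9):dx=+1,dy=-2->D; (6,7):dx=-10,dy=+5->D; (6,8):dx=-11,dy=+11->D
  (6,9):dx=-1,dy=+14->D; (7,8):dx=-1,dy=+6->D; (7,9):dx=+9,dy=+9->C; (8,9):dx=+10,dy=+3->C
Step 2: C = 19, D = 17, total pairs = 36.
Step 3: tau = (C - D)/(n(n-1)/2) = (19 - 17)/36 = 0.055556.
Step 4: Exact two-sided p-value (enumerate n! = 362880 permutations of y under H0): p = 0.919455.
Step 5: alpha = 0.1. fail to reject H0.

tau_b = 0.0556 (C=19, D=17), p = 0.919455, fail to reject H0.


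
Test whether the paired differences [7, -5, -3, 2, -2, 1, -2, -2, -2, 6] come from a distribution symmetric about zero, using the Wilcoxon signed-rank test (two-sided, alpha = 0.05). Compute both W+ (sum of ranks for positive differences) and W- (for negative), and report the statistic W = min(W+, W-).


Step 1: Drop any zero differences (none here) and take |d_i|.
|d| = [7, 5, 3, 2, 2, 1, 2, 2, 2, 6]
Step 2: Midrank |d_i| (ties get averaged ranks).
ranks: |7|->10, |5|->8, |3|->7, |2|->4, |2|->4, |1|->1, |2|->4, |2|->4, |2|->4, |6|->9
Step 3: Attach original signs; sum ranks with positive sign and with negative sign.
W+ = 10 + 4 + 1 + 9 = 24
W- = 8 + 7 + 4 + 4 + 4 + 4 = 31
(Check: W+ + W- = 55 should equal n(n+1)/2 = 55.)
Step 4: Test statistic W = min(W+, W-) = 24.
Step 5: Ties in |d|, so use the tie-corrected normal approximation.
        E[W] = n(n+1)/4 = 10*11/4 = 27.5.
        Tie groups: |d|=2 (t=5); sum(t^3 - t) = 120.
        Var[W] = n(n+1)(2n+1)/24 - sum(t^3-t)/48 = 2310/24 - 120/48 = 93.75.
        z = (W - E[W]) / sqrt(Var[W]) = (24 - 27.5) / 9.6825 = -0.3615.
        Two-sided p = 2*Phi(z) = 0.717742.
Step 6: alpha = 0.05. fail to reject H0.

W+ = 24, W- = 31, W = min = 24, p = 0.717742, fail to reject H0.


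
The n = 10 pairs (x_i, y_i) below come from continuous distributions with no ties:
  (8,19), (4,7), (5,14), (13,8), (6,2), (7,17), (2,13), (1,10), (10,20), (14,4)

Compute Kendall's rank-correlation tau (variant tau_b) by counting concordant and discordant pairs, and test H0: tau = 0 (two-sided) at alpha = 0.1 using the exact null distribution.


Step 1: Enumerate the 45 unordered pairs (i,j) with i<j and classify each by sign(x_j-x_i) * sign(y_j-y_i).
  (1,2):dx=-4,dy=-12->C; (1,3):dx=-3,dy=-5->C; (1,4):dx=+5,dy=-11->D; (1,5):dx=-2,dy=-17->C
  (1,6):dx=-1,dy=-2->C; (1,7):dx=-6,dy=-6->C; (1,8):dx=-7,dy=-9->C; (1,9):dx=+2,dy=+1->C
  (1,10):dx=+6,dy=-15->D; (2,3):dx=+1,dy=+7->C; (2,4):dx=+9,dy=+1->C; (2,5):dx=+2,dy=-5->D
  (2,6):dx=+3,dy=+10->C; (2,7):dx=-2,dy=+6->D; (2,8):dx=-3,dy=+3->D; (2,9):dx=+6,dy=+13->C
  (2,10):dx=+10,dy=-3->D; (3,4):dx=+8,dy=-6->D; (3,5):dx=+1,dy=-12->D; (3,6):dx=+2,dy=+3->C
  (3,7):dx=-3,dy=-1->C; (3,8):dx=-4,dy=-4->C; (3,9):dx=+5,dy=+6->C; (3,10):dx=+9,dy=-10->D
  (4,5):dx=-7,dy=-6->C; (4,6):dx=-6,dy=+9->D; (4,7):dx=-11,dy=+5->D; (4,8):dx=-12,dy=+2->D
  (4,9):dx=-3,dy=+12->D; (4,10):dx=+1,dy=-4->D; (5,6):dx=+1,dy=+15->C; (5,7):dx=-4,dy=+11->D
  (5,8):dx=-5,dy=+8->D; (5,9):dx=+4,dy=+18->C; (5,10):dx=+8,dy=+2->C; (6,7):dx=-5,dy=-4->C
  (6,8):dx=-6,dy=-7->C; (6,9):dx=+3,dy=+3->C; (6,10):dx=+7,dy=-13->D; (7,8):dx=-1,dy=-3->C
  (7,9):dx=+8,dy=+7->C; (7,10):dx=+12,dy=-9->D; (8,9):dx=+9,dy=+10->C; (8,10):dx=+13,dy=-6->D
  (9,10):dx=+4,dy=-16->D
Step 2: C = 25, D = 20, total pairs = 45.
Step 3: tau = (C - D)/(n(n-1)/2) = (25 - 20)/45 = 0.111111.
Step 4: Exact two-sided p-value (enumerate n! = 3628800 permutations of y under H0): p = 0.727490.
Step 5: alpha = 0.1. fail to reject H0.

tau_b = 0.1111 (C=25, D=20), p = 0.727490, fail to reject H0.


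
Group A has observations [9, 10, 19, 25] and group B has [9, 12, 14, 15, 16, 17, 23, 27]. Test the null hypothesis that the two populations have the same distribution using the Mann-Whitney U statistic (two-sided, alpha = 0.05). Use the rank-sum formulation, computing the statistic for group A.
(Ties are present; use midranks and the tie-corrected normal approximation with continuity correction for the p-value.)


Step 1: Combine and sort all 12 observations; assign midranks.
sorted (value, group): (9,X), (9,Y), (10,X), (12,Y), (14,Y), (15,Y), (16,Y), (17,Y), (19,X), (23,Y), (25,X), (27,Y)
ranks: 9->1.5, 9->1.5, 10->3, 12->4, 14->5, 15->6, 16->7, 17->8, 19->9, 23->10, 25->11, 27->12
Step 2: Rank sum for X: R1 = 1.5 + 3 + 9 + 11 = 24.5.
Step 3: U_X = R1 - n1(n1+1)/2 = 24.5 - 4*5/2 = 24.5 - 10 = 14.5.
       U_Y = n1*n2 - U_X = 32 - 14.5 = 17.5.
Step 4: Ties are present, so use the tie-corrected normal approximation (with continuity correction) for the p-value.
Step 5: p-value = 0.864901; compare to alpha = 0.05. fail to reject H0.

U_X = 14.5, p = 0.864901, fail to reject H0 at alpha = 0.05.


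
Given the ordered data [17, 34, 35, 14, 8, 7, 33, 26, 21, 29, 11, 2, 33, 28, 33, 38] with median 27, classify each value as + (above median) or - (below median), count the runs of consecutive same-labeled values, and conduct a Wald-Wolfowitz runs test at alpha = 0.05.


Step 1: Compute median = 27; label A = above, B = below.
Labels in order: BAABBBABBABBAAAA  (n_A = 8, n_B = 8)
Step 2: Count runs R = 8.
Step 3: Under H0 (random ordering), E[R] = 2*n_A*n_B/(n_A+n_B) + 1 = 2*8*8/16 + 1 = 9.0000.
        Var[R] = 2*n_A*n_B*(2*n_A*n_B - n_A - n_B) / ((n_A+n_B)^2 * (n_A+n_B-1)) = 14336/3840 = 3.7333.
        SD[R] = 1.9322.
Step 4: Continuity-corrected z = (R + 0.5 - E[R]) / SD[R] = (8 + 0.5 - 9.0000) / 1.9322 = -0.2588.
Step 5: Two-sided p-value via normal approximation = 2*(1 - Phi(|z|)) = 0.795809.
Step 6: alpha = 0.05. fail to reject H0.

R = 8, z = -0.2588, p = 0.795809, fail to reject H0.


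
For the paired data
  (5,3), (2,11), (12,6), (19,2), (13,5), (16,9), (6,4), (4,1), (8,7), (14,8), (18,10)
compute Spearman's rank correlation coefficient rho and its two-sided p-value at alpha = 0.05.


Step 1: Rank x and y separately (midranks; no ties here).
rank(x): 5->3, 2->1, 12->6, 19->11, 13->7, 16->9, 6->4, 4->2, 8->5, 14->8, 18->10
rank(y): 3->3, 11->11, 6->6, 2->2, 5->5, 9->9, 4->4, 1->1, 7->7, 8->8, 10->10
Step 2: d_i = R_x(i) - R_y(i); compute d_i^2.
  (3-3)^2=0, (1-11)^2=100, (6-6)^2=0, (11-2)^2=81, (7-5)^2=4, (9-9)^2=0, (4-4)^2=0, (2-1)^2=1, (5-7)^2=4, (8-8)^2=0, (10-10)^2=0
sum(d^2) = 190.
Step 3: rho = 1 - 6*190 / (11*(11^2 - 1)) = 1 - 1140/1320 = 0.136364.
Step 4: Under H0, t = rho * sqrt((n-2)/(1-rho^2)) = 0.4129 ~ t(9).
Step 5: Two-sided p-value from the t-distribution with 9 df = 0.689309.
Step 6: alpha = 0.05. fail to reject H0.

rho = 0.1364, p = 0.689309, fail to reject H0 at alpha = 0.05.


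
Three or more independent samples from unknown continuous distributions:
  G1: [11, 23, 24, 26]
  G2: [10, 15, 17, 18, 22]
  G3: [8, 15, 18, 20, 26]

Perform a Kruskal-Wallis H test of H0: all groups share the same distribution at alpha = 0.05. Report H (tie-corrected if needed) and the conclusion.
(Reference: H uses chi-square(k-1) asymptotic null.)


Step 1: Combine all N = 14 observations and assign midranks.
sorted (value, group, rank): (8,G3,1), (10,G2,2), (11,G1,3), (15,G2,4.5), (15,G3,4.5), (17,G2,6), (18,G2,7.5), (18,G3,7.5), (20,G3,9), (22,G2,10), (23,G1,11), (24,G1,12), (26,G1,13.5), (26,G3,13.5)
Step 2: Sum ranks within each group.
R_1 = 39.5 (n_1 = 4)
R_2 = 30 (n_2 = 5)
R_3 = 35.5 (n_3 = 5)
Step 3: H = 12/(N(N+1)) * sum(R_i^2/n_i) - 3(N+1)
     = 12/(14*15) * (39.5^2/4 + 30^2/5 + 35.5^2/5) - 3*15
     = 0.057143 * 822.112 - 45
     = 1.977857.
Step 4: Ties present; correction factor C = 1 - 18/(14^3 - 14) = 0.993407. Corrected H = 1.977857 / 0.993407 = 1.990985.
Step 5: Under H0, H ~ chi^2(2); p-value = 0.369541.
Step 6: alpha = 0.05. fail to reject H0.

H = 1.9910, df = 2, p = 0.369541, fail to reject H0.


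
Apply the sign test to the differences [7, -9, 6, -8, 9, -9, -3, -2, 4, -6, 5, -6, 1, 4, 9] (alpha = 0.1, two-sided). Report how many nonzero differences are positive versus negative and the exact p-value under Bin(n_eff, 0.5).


Step 1: Discard zero differences. Original n = 15; n_eff = number of nonzero differences = 15.
Nonzero differences (with sign): +7, -9, +6, -8, +9, -9, -3, -2, +4, -6, +5, -6, +1, +4, +9
Step 2: Count signs: positive = 8, negative = 7.
Step 3: Under H0: P(positive) = 0.5, so the number of positives S ~ Bin(15, 0.5).
Step 4: Two-sided exact p-value = sum of Bin(15,0.5) probabilities at or below the observed probability = 1.000000.
Step 5: alpha = 0.1. fail to reject H0.

n_eff = 15, pos = 8, neg = 7, p = 1.000000, fail to reject H0.


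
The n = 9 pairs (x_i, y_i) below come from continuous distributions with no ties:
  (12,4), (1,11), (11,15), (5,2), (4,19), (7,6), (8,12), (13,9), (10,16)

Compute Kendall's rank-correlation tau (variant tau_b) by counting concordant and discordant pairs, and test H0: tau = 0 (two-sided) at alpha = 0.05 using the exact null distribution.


Step 1: Enumerate the 36 unordered pairs (i,j) with i<j and classify each by sign(x_j-x_i) * sign(y_j-y_i).
  (1,2):dx=-11,dy=+7->D; (1,3):dx=-1,dy=+11->D; (1,4):dx=-7,dy=-2->C; (1,5):dx=-8,dy=+15->D
  (1,6):dx=-5,dy=+2->D; (1,7):dx=-4,dy=+8->D; (1,8):dx=+1,dy=+5->C; (1,9):dx=-2,dy=+12->D
  (2,3):dx=+10,dy=+4->C; (2,4):dx=+4,dy=-9->D; (2,5):dx=+3,dy=+8->C; (2,6):dx=+6,dy=-5->D
  (2,7):dx=+7,dy=+1->C; (2,8):dx=+12,dy=-2->D; (2,9):dx=+9,dy=+5->C; (3,4):dx=-6,dy=-13->C
  (3,5):dx=-7,dy=+4->D; (3,6):dx=-4,dy=-9->C; (3,7):dx=-3,dy=-3->C; (3,8):dx=+2,dy=-6->D
  (3,9):dx=-1,dy=+1->D; (4,5):dx=-1,dy=+17->D; (4,6):dx=+2,dy=+4->C; (4,7):dx=+3,dy=+10->C
  (4,8):dx=+8,dy=+7->C; (4,9):dx=+5,dy=+14->C; (5,6):dx=+3,dy=-13->D; (5,7):dx=+4,dy=-7->D
  (5,8):dx=+9,dy=-10->D; (5,9):dx=+6,dy=-3->D; (6,7):dx=+1,dy=+6->C; (6,8):dx=+6,dy=+3->C
  (6,9):dx=+3,dy=+10->C; (7,8):dx=+5,dy=-3->D; (7,9):dx=+2,dy=+4->C; (8,9):dx=-3,dy=+7->D
Step 2: C = 17, D = 19, total pairs = 36.
Step 3: tau = (C - D)/(n(n-1)/2) = (17 - 19)/36 = -0.055556.
Step 4: Exact two-sided p-value (enumerate n! = 362880 permutations of y under H0): p = 0.919455.
Step 5: alpha = 0.05. fail to reject H0.

tau_b = -0.0556 (C=17, D=19), p = 0.919455, fail to reject H0.


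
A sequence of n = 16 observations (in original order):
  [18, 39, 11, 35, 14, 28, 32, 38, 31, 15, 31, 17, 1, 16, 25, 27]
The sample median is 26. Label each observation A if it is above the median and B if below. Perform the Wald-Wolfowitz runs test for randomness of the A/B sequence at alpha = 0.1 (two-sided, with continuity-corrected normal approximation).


Step 1: Compute median = 26; label A = above, B = below.
Labels in order: BABABAAAABABBBBA  (n_A = 8, n_B = 8)
Step 2: Count runs R = 10.
Step 3: Under H0 (random ordering), E[R] = 2*n_A*n_B/(n_A+n_B) + 1 = 2*8*8/16 + 1 = 9.0000.
        Var[R] = 2*n_A*n_B*(2*n_A*n_B - n_A - n_B) / ((n_A+n_B)^2 * (n_A+n_B-1)) = 14336/3840 = 3.7333.
        SD[R] = 1.9322.
Step 4: Continuity-corrected z = (R - 0.5 - E[R]) / SD[R] = (10 - 0.5 - 9.0000) / 1.9322 = 0.2588.
Step 5: Two-sided p-value via normal approximation = 2*(1 - Phi(|z|)) = 0.795809.
Step 6: alpha = 0.1. fail to reject H0.

R = 10, z = 0.2588, p = 0.795809, fail to reject H0.


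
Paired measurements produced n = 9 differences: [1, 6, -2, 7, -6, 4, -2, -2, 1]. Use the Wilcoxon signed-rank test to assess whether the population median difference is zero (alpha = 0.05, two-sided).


Step 1: Drop any zero differences (none here) and take |d_i|.
|d| = [1, 6, 2, 7, 6, 4, 2, 2, 1]
Step 2: Midrank |d_i| (ties get averaged ranks).
ranks: |1|->1.5, |6|->7.5, |2|->4, |7|->9, |6|->7.5, |4|->6, |2|->4, |2|->4, |1|->1.5
Step 3: Attach original signs; sum ranks with positive sign and with negative sign.
W+ = 1.5 + 7.5 + 9 + 6 + 1.5 = 25.5
W- = 4 + 7.5 + 4 + 4 = 19.5
(Check: W+ + W- = 45 should equal n(n+1)/2 = 45.)
Step 4: Test statistic W = min(W+, W-) = 19.5.
Step 5: Ties in |d|, so use the tie-corrected normal approximation.
        E[W] = n(n+1)/4 = 9*10/4 = 22.5.
        Tie groups: |d|=1 (t=2), |d|=2 (t=3), |d|=6 (t=2); sum(t^3 - t) = 36.
        Var[W] = n(n+1)(2n+1)/24 - sum(t^3-t)/48 = 1710/24 - 36/48 = 70.5.
        z = (W - E[W]) / sqrt(Var[W]) = (19.5 - 22.5) / 8.3964 = -0.3573.
        Two-sided p = 2*Phi(z) = 0.720871.
Step 6: alpha = 0.05. fail to reject H0.

W+ = 25.5, W- = 19.5, W = min = 19.5, p = 0.720871, fail to reject H0.


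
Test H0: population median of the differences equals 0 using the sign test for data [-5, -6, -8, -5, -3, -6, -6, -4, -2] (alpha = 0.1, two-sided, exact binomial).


Step 1: Discard zero differences. Original n = 9; n_eff = number of nonzero differences = 9.
Nonzero differences (with sign): -5, -6, -8, -5, -3, -6, -6, -4, -2
Step 2: Count signs: positive = 0, negative = 9.
Step 3: Under H0: P(positive) = 0.5, so the number of positives S ~ Bin(9, 0.5).
Step 4: Two-sided exact p-value = sum of Bin(9,0.5) probabilities at or below the observed probability = 0.003906.
Step 5: alpha = 0.1. reject H0.

n_eff = 9, pos = 0, neg = 9, p = 0.003906, reject H0.


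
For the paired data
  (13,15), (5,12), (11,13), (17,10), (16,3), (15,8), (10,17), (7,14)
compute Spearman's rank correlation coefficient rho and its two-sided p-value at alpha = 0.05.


Step 1: Rank x and y separately (midranks; no ties here).
rank(x): 13->5, 5->1, 11->4, 17->8, 16->7, 15->6, 10->3, 7->2
rank(y): 15->7, 12->4, 13->5, 10->3, 3->1, 8->2, 17->8, 14->6
Step 2: d_i = R_x(i) - R_y(i); compute d_i^2.
  (5-7)^2=4, (1-4)^2=9, (4-5)^2=1, (8-3)^2=25, (7-1)^2=36, (6-2)^2=16, (3-8)^2=25, (2-6)^2=16
sum(d^2) = 132.
Step 3: rho = 1 - 6*132 / (8*(8^2 - 1)) = 1 - 792/504 = -0.571429.
Step 4: Under H0, t = rho * sqrt((n-2)/(1-rho^2)) = -1.7056 ~ t(6).
Step 5: Two-sided p-value from the t-distribution with 6 df = 0.138960.
Step 6: alpha = 0.05. fail to reject H0.

rho = -0.5714, p = 0.138960, fail to reject H0 at alpha = 0.05.


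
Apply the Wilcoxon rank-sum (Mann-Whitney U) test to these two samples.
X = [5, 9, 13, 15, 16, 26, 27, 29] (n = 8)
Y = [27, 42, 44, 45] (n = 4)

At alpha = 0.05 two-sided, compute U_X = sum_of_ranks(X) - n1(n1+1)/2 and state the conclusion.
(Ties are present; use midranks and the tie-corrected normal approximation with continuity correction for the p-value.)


Step 1: Combine and sort all 12 observations; assign midranks.
sorted (value, group): (5,X), (9,X), (13,X), (15,X), (16,X), (26,X), (27,X), (27,Y), (29,X), (42,Y), (44,Y), (45,Y)
ranks: 5->1, 9->2, 13->3, 15->4, 16->5, 26->6, 27->7.5, 27->7.5, 29->9, 42->10, 44->11, 45->12
Step 2: Rank sum for X: R1 = 1 + 2 + 3 + 4 + 5 + 6 + 7.5 + 9 = 37.5.
Step 3: U_X = R1 - n1(n1+1)/2 = 37.5 - 8*9/2 = 37.5 - 36 = 1.5.
       U_Y = n1*n2 - U_X = 32 - 1.5 = 30.5.
Step 4: Ties are present, so use the tie-corrected normal approximation (with continuity correction) for the p-value.
Step 5: p-value = 0.017221; compare to alpha = 0.05. reject H0.

U_X = 1.5, p = 0.017221, reject H0 at alpha = 0.05.


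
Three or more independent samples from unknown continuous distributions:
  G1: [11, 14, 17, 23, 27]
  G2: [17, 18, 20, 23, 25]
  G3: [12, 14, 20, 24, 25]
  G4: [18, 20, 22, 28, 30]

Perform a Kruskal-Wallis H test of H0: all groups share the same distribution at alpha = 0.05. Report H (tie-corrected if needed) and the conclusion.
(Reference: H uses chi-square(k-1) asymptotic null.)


Step 1: Combine all N = 20 observations and assign midranks.
sorted (value, group, rank): (11,G1,1), (12,G3,2), (14,G1,3.5), (14,G3,3.5), (17,G1,5.5), (17,G2,5.5), (18,G2,7.5), (18,G4,7.5), (20,G2,10), (20,G3,10), (20,G4,10), (22,G4,12), (23,G1,13.5), (23,G2,13.5), (24,G3,15), (25,G2,16.5), (25,G3,16.5), (27,G1,18), (28,G4,19), (30,G4,20)
Step 2: Sum ranks within each group.
R_1 = 41.5 (n_1 = 5)
R_2 = 53 (n_2 = 5)
R_3 = 47 (n_3 = 5)
R_4 = 68.5 (n_4 = 5)
Step 3: H = 12/(N(N+1)) * sum(R_i^2/n_i) - 3(N+1)
     = 12/(20*21) * (41.5^2/5 + 53^2/5 + 47^2/5 + 68.5^2/5) - 3*21
     = 0.028571 * 2286.5 - 63
     = 2.328571.
Step 4: Ties present; correction factor C = 1 - 54/(20^3 - 20) = 0.993233. Corrected H = 2.328571 / 0.993233 = 2.344436.
Step 5: Under H0, H ~ chi^2(3); p-value = 0.504062.
Step 6: alpha = 0.05. fail to reject H0.

H = 2.3444, df = 3, p = 0.504062, fail to reject H0.


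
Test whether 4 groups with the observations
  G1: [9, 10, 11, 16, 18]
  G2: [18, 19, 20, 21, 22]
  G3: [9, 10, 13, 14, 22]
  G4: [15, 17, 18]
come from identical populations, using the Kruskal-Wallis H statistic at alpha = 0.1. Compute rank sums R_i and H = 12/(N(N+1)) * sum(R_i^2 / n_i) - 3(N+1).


Step 1: Combine all N = 18 observations and assign midranks.
sorted (value, group, rank): (9,G1,1.5), (9,G3,1.5), (10,G1,3.5), (10,G3,3.5), (11,G1,5), (13,G3,6), (14,G3,7), (15,G4,8), (16,G1,9), (17,G4,10), (18,G1,12), (18,G2,12), (18,G4,12), (19,G2,14), (20,G2,15), (21,G2,16), (22,G2,17.5), (22,G3,17.5)
Step 2: Sum ranks within each group.
R_1 = 31 (n_1 = 5)
R_2 = 74.5 (n_2 = 5)
R_3 = 35.5 (n_3 = 5)
R_4 = 30 (n_4 = 3)
Step 3: H = 12/(N(N+1)) * sum(R_i^2/n_i) - 3(N+1)
     = 12/(18*19) * (31^2/5 + 74.5^2/5 + 35.5^2/5 + 30^2/3) - 3*19
     = 0.035088 * 1854.3 - 57
     = 8.063158.
Step 4: Ties present; correction factor C = 1 - 42/(18^3 - 18) = 0.992776. Corrected H = 8.063158 / 0.992776 = 8.121830.
Step 5: Under H0, H ~ chi^2(3); p-value = 0.043560.
Step 6: alpha = 0.1. reject H0.

H = 8.1218, df = 3, p = 0.043560, reject H0.


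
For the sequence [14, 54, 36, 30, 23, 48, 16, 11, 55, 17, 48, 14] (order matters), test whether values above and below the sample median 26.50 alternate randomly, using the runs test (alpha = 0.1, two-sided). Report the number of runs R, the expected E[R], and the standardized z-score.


Step 1: Compute median = 26.50; label A = above, B = below.
Labels in order: BAAABABBABAB  (n_A = 6, n_B = 6)
Step 2: Count runs R = 9.
Step 3: Under H0 (random ordering), E[R] = 2*n_A*n_B/(n_A+n_B) + 1 = 2*6*6/12 + 1 = 7.0000.
        Var[R] = 2*n_A*n_B*(2*n_A*n_B - n_A - n_B) / ((n_A+n_B)^2 * (n_A+n_B-1)) = 4320/1584 = 2.7273.
        SD[R] = 1.6514.
Step 4: Continuity-corrected z = (R - 0.5 - E[R]) / SD[R] = (9 - 0.5 - 7.0000) / 1.6514 = 0.9083.
Step 5: Two-sided p-value via normal approximation = 2*(1 - Phi(|z|)) = 0.363722.
Step 6: alpha = 0.1. fail to reject H0.

R = 9, z = 0.9083, p = 0.363722, fail to reject H0.


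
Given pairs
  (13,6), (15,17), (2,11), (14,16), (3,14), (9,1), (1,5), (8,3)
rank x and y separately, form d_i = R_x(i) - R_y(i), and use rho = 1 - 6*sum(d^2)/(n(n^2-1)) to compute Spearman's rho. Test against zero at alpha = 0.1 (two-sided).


Step 1: Rank x and y separately (midranks; no ties here).
rank(x): 13->6, 15->8, 2->2, 14->7, 3->3, 9->5, 1->1, 8->4
rank(y): 6->4, 17->8, 11->5, 16->7, 14->6, 1->1, 5->3, 3->2
Step 2: d_i = R_x(i) - R_y(i); compute d_i^2.
  (6-4)^2=4, (8-8)^2=0, (2-5)^2=9, (7-7)^2=0, (3-6)^2=9, (5-1)^2=16, (1-3)^2=4, (4-2)^2=4
sum(d^2) = 46.
Step 3: rho = 1 - 6*46 / (8*(8^2 - 1)) = 1 - 276/504 = 0.452381.
Step 4: Under H0, t = rho * sqrt((n-2)/(1-rho^2)) = 1.2425 ~ t(6).
Step 5: Two-sided p-value from the t-distribution with 6 df = 0.260405.
Step 6: alpha = 0.1. fail to reject H0.

rho = 0.4524, p = 0.260405, fail to reject H0 at alpha = 0.1.


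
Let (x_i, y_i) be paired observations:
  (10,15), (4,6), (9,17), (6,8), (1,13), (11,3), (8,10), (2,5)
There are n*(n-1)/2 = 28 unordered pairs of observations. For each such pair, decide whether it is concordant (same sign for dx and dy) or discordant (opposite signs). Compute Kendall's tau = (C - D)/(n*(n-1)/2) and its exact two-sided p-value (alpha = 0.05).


Step 1: Enumerate the 28 unordered pairs (i,j) with i<j and classify each by sign(x_j-x_i) * sign(y_j-y_i).
  (1,2):dx=-6,dy=-9->C; (1,3):dx=-1,dy=+2->D; (1,4):dx=-4,dy=-7->C; (1,5):dx=-9,dy=-2->C
  (1,6):dx=+1,dy=-12->D; (1,7):dx=-2,dy=-5->C; (1,8):dx=-8,dy=-10->C; (2,3):dx=+5,dy=+11->C
  (2,4):dx=+2,dy=+2->C; (2,5):dx=-3,dy=+7->D; (2,6):dx=+7,dy=-3->D; (2,7):dx=+4,dy=+4->C
  (2,8):dx=-2,dy=-1->C; (3,4):dx=-3,dy=-9->C; (3,5):dx=-8,dy=-4->C; (3,6):dx=+2,dy=-14->D
  (3,7):dx=-1,dy=-7->C; (3,8):dx=-7,dy=-12->C; (4,5):dx=-5,dy=+5->D; (4,6):dx=+5,dy=-5->D
  (4,7):dx=+2,dy=+2->C; (4,8):dx=-4,dy=-3->C; (5,6):dx=+10,dy=-10->D; (5,7):dx=+7,dy=-3->D
  (5,8):dx=+1,dy=-8->D; (6,7):dx=-3,dy=+7->D; (6,8):dx=-9,dy=+2->D; (7,8):dx=-6,dy=-5->C
Step 2: C = 16, D = 12, total pairs = 28.
Step 3: tau = (C - D)/(n(n-1)/2) = (16 - 12)/28 = 0.142857.
Step 4: Exact two-sided p-value (enumerate n! = 40320 permutations of y under H0): p = 0.719544.
Step 5: alpha = 0.05. fail to reject H0.

tau_b = 0.1429 (C=16, D=12), p = 0.719544, fail to reject H0.


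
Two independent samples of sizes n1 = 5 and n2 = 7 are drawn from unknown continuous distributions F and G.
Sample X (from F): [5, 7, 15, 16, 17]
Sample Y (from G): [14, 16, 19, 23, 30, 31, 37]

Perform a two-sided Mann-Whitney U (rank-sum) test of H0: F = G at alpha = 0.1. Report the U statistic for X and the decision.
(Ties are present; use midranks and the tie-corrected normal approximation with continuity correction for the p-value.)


Step 1: Combine and sort all 12 observations; assign midranks.
sorted (value, group): (5,X), (7,X), (14,Y), (15,X), (16,X), (16,Y), (17,X), (19,Y), (23,Y), (30,Y), (31,Y), (37,Y)
ranks: 5->1, 7->2, 14->3, 15->4, 16->5.5, 16->5.5, 17->7, 19->8, 23->9, 30->10, 31->11, 37->12
Step 2: Rank sum for X: R1 = 1 + 2 + 4 + 5.5 + 7 = 19.5.
Step 3: U_X = R1 - n1(n1+1)/2 = 19.5 - 5*6/2 = 19.5 - 15 = 4.5.
       U_Y = n1*n2 - U_X = 35 - 4.5 = 30.5.
Step 4: Ties are present, so use the tie-corrected normal approximation (with continuity correction) for the p-value.
Step 5: p-value = 0.041997; compare to alpha = 0.1. reject H0.

U_X = 4.5, p = 0.041997, reject H0 at alpha = 0.1.


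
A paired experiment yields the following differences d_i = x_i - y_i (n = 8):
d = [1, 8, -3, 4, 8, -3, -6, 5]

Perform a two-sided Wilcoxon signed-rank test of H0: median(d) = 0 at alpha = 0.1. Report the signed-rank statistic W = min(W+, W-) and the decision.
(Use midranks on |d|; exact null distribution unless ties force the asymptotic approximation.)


Step 1: Drop any zero differences (none here) and take |d_i|.
|d| = [1, 8, 3, 4, 8, 3, 6, 5]
Step 2: Midrank |d_i| (ties get averaged ranks).
ranks: |1|->1, |8|->7.5, |3|->2.5, |4|->4, |8|->7.5, |3|->2.5, |6|->6, |5|->5
Step 3: Attach original signs; sum ranks with positive sign and with negative sign.
W+ = 1 + 7.5 + 4 + 7.5 + 5 = 25
W- = 2.5 + 2.5 + 6 = 11
(Check: W+ + W- = 36 should equal n(n+1)/2 = 36.)
Step 4: Test statistic W = min(W+, W-) = 11.
Step 5: Ties in |d|, so use the tie-corrected normal approximation.
        E[W] = n(n+1)/4 = 8*9/4 = 18.
        Tie groups: |d|=3 (t=2), |d|=8 (t=2); sum(t^3 - t) = 12.
        Var[W] = n(n+1)(2n+1)/24 - sum(t^3-t)/48 = 1224/24 - 12/48 = 50.75.
        z = (W - E[W]) / sqrt(Var[W]) = (11 - 18) / 7.1239 = -0.9826.
        Two-sided p = 2*Phi(z) = 0.325801.
Step 6: alpha = 0.1. fail to reject H0.

W+ = 25, W- = 11, W = min = 11, p = 0.325801, fail to reject H0.


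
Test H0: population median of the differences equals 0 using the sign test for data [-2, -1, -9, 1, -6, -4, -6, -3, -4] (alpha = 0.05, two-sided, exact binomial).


Step 1: Discard zero differences. Original n = 9; n_eff = number of nonzero differences = 9.
Nonzero differences (with sign): -2, -1, -9, +1, -6, -4, -6, -3, -4
Step 2: Count signs: positive = 1, negative = 8.
Step 3: Under H0: P(positive) = 0.5, so the number of positives S ~ Bin(9, 0.5).
Step 4: Two-sided exact p-value = sum of Bin(9,0.5) probabilities at or below the observed probability = 0.039062.
Step 5: alpha = 0.05. reject H0.

n_eff = 9, pos = 1, neg = 8, p = 0.039062, reject H0.


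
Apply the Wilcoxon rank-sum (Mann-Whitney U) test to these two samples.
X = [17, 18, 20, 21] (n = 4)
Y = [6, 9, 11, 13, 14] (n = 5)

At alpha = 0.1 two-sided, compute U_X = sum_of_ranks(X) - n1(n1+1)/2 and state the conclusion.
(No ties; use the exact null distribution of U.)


Step 1: Combine and sort all 9 observations; assign midranks.
sorted (value, group): (6,Y), (9,Y), (11,Y), (13,Y), (14,Y), (17,X), (18,X), (20,X), (21,X)
ranks: 6->1, 9->2, 11->3, 13->4, 14->5, 17->6, 18->7, 20->8, 21->9
Step 2: Rank sum for X: R1 = 6 + 7 + 8 + 9 = 30.
Step 3: U_X = R1 - n1(n1+1)/2 = 30 - 4*5/2 = 30 - 10 = 20.
       U_Y = n1*n2 - U_X = 20 - 20 = 0.
Step 4: No ties, so the exact null distribution of U (based on enumerating the C(9,4) = 126 equally likely rank assignments) gives the two-sided p-value.
Step 5: p-value = 0.015873; compare to alpha = 0.1. reject H0.

U_X = 20, p = 0.015873, reject H0 at alpha = 0.1.


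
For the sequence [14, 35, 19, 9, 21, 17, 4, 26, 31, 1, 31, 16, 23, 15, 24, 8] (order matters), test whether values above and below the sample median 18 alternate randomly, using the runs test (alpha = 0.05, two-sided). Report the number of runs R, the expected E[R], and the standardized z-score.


Step 1: Compute median = 18; label A = above, B = below.
Labels in order: BAABABBAABABABAB  (n_A = 8, n_B = 8)
Step 2: Count runs R = 13.
Step 3: Under H0 (random ordering), E[R] = 2*n_A*n_B/(n_A+n_B) + 1 = 2*8*8/16 + 1 = 9.0000.
        Var[R] = 2*n_A*n_B*(2*n_A*n_B - n_A - n_B) / ((n_A+n_B)^2 * (n_A+n_B-1)) = 14336/3840 = 3.7333.
        SD[R] = 1.9322.
Step 4: Continuity-corrected z = (R - 0.5 - E[R]) / SD[R] = (13 - 0.5 - 9.0000) / 1.9322 = 1.8114.
Step 5: Two-sided p-value via normal approximation = 2*(1 - Phi(|z|)) = 0.070076.
Step 6: alpha = 0.05. fail to reject H0.

R = 13, z = 1.8114, p = 0.070076, fail to reject H0.


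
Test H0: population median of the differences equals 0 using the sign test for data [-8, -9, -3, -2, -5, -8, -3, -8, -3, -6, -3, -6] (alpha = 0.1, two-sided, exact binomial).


Step 1: Discard zero differences. Original n = 12; n_eff = number of nonzero differences = 12.
Nonzero differences (with sign): -8, -9, -3, -2, -5, -8, -3, -8, -3, -6, -3, -6
Step 2: Count signs: positive = 0, negative = 12.
Step 3: Under H0: P(positive) = 0.5, so the number of positives S ~ Bin(12, 0.5).
Step 4: Two-sided exact p-value = sum of Bin(12,0.5) probabilities at or below the observed probability = 0.000488.
Step 5: alpha = 0.1. reject H0.

n_eff = 12, pos = 0, neg = 12, p = 0.000488, reject H0.


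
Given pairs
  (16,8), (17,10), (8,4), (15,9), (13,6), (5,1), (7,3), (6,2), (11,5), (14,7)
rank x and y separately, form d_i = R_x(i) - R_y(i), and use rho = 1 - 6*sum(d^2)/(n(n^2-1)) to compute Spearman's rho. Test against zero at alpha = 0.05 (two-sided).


Step 1: Rank x and y separately (midranks; no ties here).
rank(x): 16->9, 17->10, 8->4, 15->8, 13->6, 5->1, 7->3, 6->2, 11->5, 14->7
rank(y): 8->8, 10->10, 4->4, 9->9, 6->6, 1->1, 3->3, 2->2, 5->5, 7->7
Step 2: d_i = R_x(i) - R_y(i); compute d_i^2.
  (9-8)^2=1, (10-10)^2=0, (4-4)^2=0, (8-9)^2=1, (6-6)^2=0, (1-1)^2=0, (3-3)^2=0, (2-2)^2=0, (5-5)^2=0, (7-7)^2=0
sum(d^2) = 2.
Step 3: rho = 1 - 6*2 / (10*(10^2 - 1)) = 1 - 12/990 = 0.987879.
Step 4: Under H0, t = rho * sqrt((n-2)/(1-rho^2)) = 18.0003 ~ t(8).
Step 5: Two-sided p-value from the t-distribution with 8 df = 0.000000.
Step 6: alpha = 0.05. reject H0.

rho = 0.9879, p = 0.000000, reject H0 at alpha = 0.05.


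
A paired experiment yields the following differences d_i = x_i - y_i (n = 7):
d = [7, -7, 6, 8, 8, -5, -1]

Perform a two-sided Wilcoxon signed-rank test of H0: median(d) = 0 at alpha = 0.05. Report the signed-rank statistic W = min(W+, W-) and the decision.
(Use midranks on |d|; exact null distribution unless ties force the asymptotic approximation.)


Step 1: Drop any zero differences (none here) and take |d_i|.
|d| = [7, 7, 6, 8, 8, 5, 1]
Step 2: Midrank |d_i| (ties get averaged ranks).
ranks: |7|->4.5, |7|->4.5, |6|->3, |8|->6.5, |8|->6.5, |5|->2, |1|->1
Step 3: Attach original signs; sum ranks with positive sign and with negative sign.
W+ = 4.5 + 3 + 6.5 + 6.5 = 20.5
W- = 4.5 + 2 + 1 = 7.5
(Check: W+ + W- = 28 should equal n(n+1)/2 = 28.)
Step 4: Test statistic W = min(W+, W-) = 7.5.
Step 5: Ties in |d|, so use the tie-corrected normal approximation.
        E[W] = n(n+1)/4 = 7*8/4 = 14.
        Tie groups: |d|=7 (t=2), |d|=8 (t=2); sum(t^3 - t) = 12.
        Var[W] = n(n+1)(2n+1)/24 - sum(t^3-t)/48 = 840/24 - 12/48 = 34.75.
        z = (W - E[W]) / sqrt(Var[W]) = (7.5 - 14) / 5.8949 = -1.1026.
        Two-sided p = 2*Phi(z) = 0.270181.
Step 6: alpha = 0.05. fail to reject H0.

W+ = 20.5, W- = 7.5, W = min = 7.5, p = 0.270181, fail to reject H0.


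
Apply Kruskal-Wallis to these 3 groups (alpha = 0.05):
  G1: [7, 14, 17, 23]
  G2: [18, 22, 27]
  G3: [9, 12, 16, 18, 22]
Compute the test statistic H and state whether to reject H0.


Step 1: Combine all N = 12 observations and assign midranks.
sorted (value, group, rank): (7,G1,1), (9,G3,2), (12,G3,3), (14,G1,4), (16,G3,5), (17,G1,6), (18,G2,7.5), (18,G3,7.5), (22,G2,9.5), (22,G3,9.5), (23,G1,11), (27,G2,12)
Step 2: Sum ranks within each group.
R_1 = 22 (n_1 = 4)
R_2 = 29 (n_2 = 3)
R_3 = 27 (n_3 = 5)
Step 3: H = 12/(N(N+1)) * sum(R_i^2/n_i) - 3(N+1)
     = 12/(12*13) * (22^2/4 + 29^2/3 + 27^2/5) - 3*13
     = 0.076923 * 547.133 - 39
     = 3.087179.
Step 4: Ties present; correction factor C = 1 - 12/(12^3 - 12) = 0.993007. Corrected H = 3.087179 / 0.993007 = 3.108920.
Step 5: Under H0, H ~ chi^2(2); p-value = 0.211303.
Step 6: alpha = 0.05. fail to reject H0.

H = 3.1089, df = 2, p = 0.211303, fail to reject H0.


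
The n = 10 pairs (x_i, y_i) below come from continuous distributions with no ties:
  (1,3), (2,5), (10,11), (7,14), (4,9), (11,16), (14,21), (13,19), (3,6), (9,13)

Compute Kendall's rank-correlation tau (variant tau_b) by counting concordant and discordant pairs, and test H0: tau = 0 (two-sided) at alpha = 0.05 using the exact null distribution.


Step 1: Enumerate the 45 unordered pairs (i,j) with i<j and classify each by sign(x_j-x_i) * sign(y_j-y_i).
  (1,2):dx=+1,dy=+2->C; (1,3):dx=+9,dy=+8->C; (1,4):dx=+6,dy=+11->C; (1,5):dx=+3,dy=+6->C
  (1,6):dx=+10,dy=+13->C; (1,7):dx=+13,dy=+18->C; (1,8):dx=+12,dy=+16->C; (1,9):dx=+2,dy=+3->C
  (1,10):dx=+8,dy=+10->C; (2,3):dx=+8,dy=+6->C; (2,4):dx=+5,dy=+9->C; (2,5):dx=+2,dy=+4->C
  (2,6):dx=+9,dy=+11->C; (2,7):dx=+12,dy=+16->C; (2,8):dx=+11,dy=+14->C; (2,9):dx=+1,dy=+1->C
  (2,10):dx=+7,dy=+8->C; (3,4):dx=-3,dy=+3->D; (3,5):dx=-6,dy=-2->C; (3,6):dx=+1,dy=+5->C
  (3,7):dx=+4,dy=+10->C; (3,8):dx=+3,dy=+8->C; (3,9):dx=-7,dy=-5->C; (3,10):dx=-1,dy=+2->D
  (4,5):dx=-3,dy=-5->C; (4,6):dx=+4,dy=+2->C; (4,7):dx=+7,dy=+7->C; (4,8):dx=+6,dy=+5->C
  (4,9):dx=-4,dy=-8->C; (4,10):dx=+2,dy=-1->D; (5,6):dx=+7,dy=+7->C; (5,7):dx=+10,dy=+12->C
  (5,8):dx=+9,dy=+10->C; (5,9):dx=-1,dy=-3->C; (5,10):dx=+5,dy=+4->C; (6,7):dx=+3,dy=+5->C
  (6,8):dx=+2,dy=+3->C; (6,9):dx=-8,dy=-10->C; (6,10):dx=-2,dy=-3->C; (7,8):dx=-1,dy=-2->C
  (7,9):dx=-11,dy=-15->C; (7,10):dx=-5,dy=-8->C; (8,9):dx=-10,dy=-13->C; (8,10):dx=-4,dy=-6->C
  (9,10):dx=+6,dy=+7->C
Step 2: C = 42, D = 3, total pairs = 45.
Step 3: tau = (C - D)/(n(n-1)/2) = (42 - 3)/45 = 0.866667.
Step 4: Exact two-sided p-value (enumerate n! = 3628800 permutations of y under H0): p = 0.000115.
Step 5: alpha = 0.05. reject H0.

tau_b = 0.8667 (C=42, D=3), p = 0.000115, reject H0.


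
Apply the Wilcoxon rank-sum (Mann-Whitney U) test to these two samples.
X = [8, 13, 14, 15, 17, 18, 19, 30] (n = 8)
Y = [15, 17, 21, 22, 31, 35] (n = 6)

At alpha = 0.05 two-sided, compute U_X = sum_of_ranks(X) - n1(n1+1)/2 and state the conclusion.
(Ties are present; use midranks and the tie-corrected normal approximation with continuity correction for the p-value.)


Step 1: Combine and sort all 14 observations; assign midranks.
sorted (value, group): (8,X), (13,X), (14,X), (15,X), (15,Y), (17,X), (17,Y), (18,X), (19,X), (21,Y), (22,Y), (30,X), (31,Y), (35,Y)
ranks: 8->1, 13->2, 14->3, 15->4.5, 15->4.5, 17->6.5, 17->6.5, 18->8, 19->9, 21->10, 22->11, 30->12, 31->13, 35->14
Step 2: Rank sum for X: R1 = 1 + 2 + 3 + 4.5 + 6.5 + 8 + 9 + 12 = 46.
Step 3: U_X = R1 - n1(n1+1)/2 = 46 - 8*9/2 = 46 - 36 = 10.
       U_Y = n1*n2 - U_X = 48 - 10 = 38.
Step 4: Ties are present, so use the tie-corrected normal approximation (with continuity correction) for the p-value.
Step 5: p-value = 0.080692; compare to alpha = 0.05. fail to reject H0.

U_X = 10, p = 0.080692, fail to reject H0 at alpha = 0.05.


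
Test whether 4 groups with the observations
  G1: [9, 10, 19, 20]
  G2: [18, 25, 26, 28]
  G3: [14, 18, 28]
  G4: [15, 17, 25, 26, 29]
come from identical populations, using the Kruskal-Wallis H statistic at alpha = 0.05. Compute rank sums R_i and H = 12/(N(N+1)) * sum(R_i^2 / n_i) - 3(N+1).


Step 1: Combine all N = 16 observations and assign midranks.
sorted (value, group, rank): (9,G1,1), (10,G1,2), (14,G3,3), (15,G4,4), (17,G4,5), (18,G2,6.5), (18,G3,6.5), (19,G1,8), (20,G1,9), (25,G2,10.5), (25,G4,10.5), (26,G2,12.5), (26,G4,12.5), (28,G2,14.5), (28,G3,14.5), (29,G4,16)
Step 2: Sum ranks within each group.
R_1 = 20 (n_1 = 4)
R_2 = 44 (n_2 = 4)
R_3 = 24 (n_3 = 3)
R_4 = 48 (n_4 = 5)
Step 3: H = 12/(N(N+1)) * sum(R_i^2/n_i) - 3(N+1)
     = 12/(16*17) * (20^2/4 + 44^2/4 + 24^2/3 + 48^2/5) - 3*17
     = 0.044118 * 1236.8 - 51
     = 3.564706.
Step 4: Ties present; correction factor C = 1 - 24/(16^3 - 16) = 0.994118. Corrected H = 3.564706 / 0.994118 = 3.585799.
Step 5: Under H0, H ~ chi^2(3); p-value = 0.309804.
Step 6: alpha = 0.05. fail to reject H0.

H = 3.5858, df = 3, p = 0.309804, fail to reject H0.


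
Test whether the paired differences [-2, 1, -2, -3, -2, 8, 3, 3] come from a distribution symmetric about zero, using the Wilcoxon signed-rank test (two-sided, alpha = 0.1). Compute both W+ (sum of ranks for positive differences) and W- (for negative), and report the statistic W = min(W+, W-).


Step 1: Drop any zero differences (none here) and take |d_i|.
|d| = [2, 1, 2, 3, 2, 8, 3, 3]
Step 2: Midrank |d_i| (ties get averaged ranks).
ranks: |2|->3, |1|->1, |2|->3, |3|->6, |2|->3, |8|->8, |3|->6, |3|->6
Step 3: Attach original signs; sum ranks with positive sign and with negative sign.
W+ = 1 + 8 + 6 + 6 = 21
W- = 3 + 3 + 6 + 3 = 15
(Check: W+ + W- = 36 should equal n(n+1)/2 = 36.)
Step 4: Test statistic W = min(W+, W-) = 15.
Step 5: Ties in |d|, so use the tie-corrected normal approximation.
        E[W] = n(n+1)/4 = 8*9/4 = 18.
        Tie groups: |d|=2 (t=3), |d|=3 (t=3); sum(t^3 - t) = 48.
        Var[W] = n(n+1)(2n+1)/24 - sum(t^3-t)/48 = 1224/24 - 48/48 = 50.
        z = (W - E[W]) / sqrt(Var[W]) = (15 - 18) / 7.0711 = -0.4243.
        Two-sided p = 2*Phi(z) = 0.671373.
Step 6: alpha = 0.1. fail to reject H0.

W+ = 21, W- = 15, W = min = 15, p = 0.671373, fail to reject H0.


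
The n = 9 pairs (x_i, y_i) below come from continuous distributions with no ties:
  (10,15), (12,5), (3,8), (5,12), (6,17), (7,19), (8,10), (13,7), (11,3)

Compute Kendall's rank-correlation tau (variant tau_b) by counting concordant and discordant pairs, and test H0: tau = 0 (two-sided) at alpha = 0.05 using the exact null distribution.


Step 1: Enumerate the 36 unordered pairs (i,j) with i<j and classify each by sign(x_j-x_i) * sign(y_j-y_i).
  (1,2):dx=+2,dy=-10->D; (1,3):dx=-7,dy=-7->C; (1,4):dx=-5,dy=-3->C; (1,5):dx=-4,dy=+2->D
  (1,6):dx=-3,dy=+4->D; (1,7):dx=-2,dy=-5->C; (1,8):dx=+3,dy=-8->D; (1,9):dx=+1,dy=-12->D
  (2,3):dx=-9,dy=+3->D; (2,4):dx=-7,dy=+7->D; (2,5):dx=-6,dy=+12->D; (2,6):dx=-5,dy=+14->D
  (2,7):dx=-4,dy=+5->D; (2,8):dx=+1,dy=+2->C; (2,9):dx=-1,dy=-2->C; (3,4):dx=+2,dy=+4->C
  (3,5):dx=+3,dy=+9->C; (3,6):dx=+4,dy=+11->C; (3,7):dx=+5,dy=+2->C; (3,8):dx=+10,dy=-1->D
  (3,9):dx=+8,dy=-5->D; (4,5):dx=+1,dy=+5->C; (4,6):dx=+2,dy=+7->C; (4,7):dx=+3,dy=-2->D
  (4,8):dx=+8,dy=-5->D; (4,9):dx=+6,dy=-9->D; (5,6):dx=+1,dy=+2->C; (5,7):dx=+2,dy=-7->D
  (5,8):dx=+7,dy=-10->D; (5,9):dx=+5,dy=-14->D; (6,7):dx=+1,dy=-9->D; (6,8):dx=+6,dy=-12->D
  (6,9):dx=+4,dy=-16->D; (7,8):dx=+5,dy=-3->D; (7,9):dx=+3,dy=-7->D; (8,9):dx=-2,dy=-4->C
Step 2: C = 13, D = 23, total pairs = 36.
Step 3: tau = (C - D)/(n(n-1)/2) = (13 - 23)/36 = -0.277778.
Step 4: Exact two-sided p-value (enumerate n! = 362880 permutations of y under H0): p = 0.358488.
Step 5: alpha = 0.05. fail to reject H0.

tau_b = -0.2778 (C=13, D=23), p = 0.358488, fail to reject H0.
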